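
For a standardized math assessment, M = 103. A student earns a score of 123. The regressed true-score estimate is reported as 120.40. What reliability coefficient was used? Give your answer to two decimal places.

0.87

T̂ = ρX + (1 − ρ)μ  ⇒  T̂ − μ = ρ(X − μ)
ρ = (T̂ − μ)/(X − μ) = (120.40 − 103) / (123 − 103) = 17.40 / 20.0 = 0.8700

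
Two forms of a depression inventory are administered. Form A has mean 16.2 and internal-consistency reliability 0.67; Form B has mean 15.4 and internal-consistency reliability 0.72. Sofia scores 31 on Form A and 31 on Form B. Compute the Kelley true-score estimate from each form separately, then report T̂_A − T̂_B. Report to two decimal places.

T̂_A = 0.67(31) + 0.33(16.2) = 26.1160
T̂_B = 0.72(31) + 0.28(15.4) = 26.6320
T̂_A − T̂_B = -0.5160

-0.52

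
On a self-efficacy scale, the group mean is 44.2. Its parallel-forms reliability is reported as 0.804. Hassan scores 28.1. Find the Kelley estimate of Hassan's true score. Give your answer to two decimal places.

T̂ = ρX + (1 − ρ)μ
  = 0.804 × 28.1 + 0.196 × 44.2
  = 22.5924 + 8.6632
  = 31.256
  ≈ 31.26

31.26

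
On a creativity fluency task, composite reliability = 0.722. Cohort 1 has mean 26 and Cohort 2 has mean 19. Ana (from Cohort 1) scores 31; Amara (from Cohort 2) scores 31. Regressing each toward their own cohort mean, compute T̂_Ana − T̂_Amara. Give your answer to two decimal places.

1.95

T̂_Ana = 0.722(31) + 0.278(26) = 29.6100
T̂_Amara = 0.722(31) + 0.278(19) = 27.6640
Difference = 29.6100 − 27.6640 = 1.9460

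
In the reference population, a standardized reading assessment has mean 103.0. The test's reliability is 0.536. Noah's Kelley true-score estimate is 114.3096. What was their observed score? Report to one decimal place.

T̂ = ρX + (1 − ρ)μ  ⇒  X = (T̂ − (1 − ρ)μ) / ρ
X = (114.3096 − 0.464 × 103.0) / 0.536 = (114.3096 − 47.7920) / 0.536 = 66.5176 / 0.536 = 124.100

124.1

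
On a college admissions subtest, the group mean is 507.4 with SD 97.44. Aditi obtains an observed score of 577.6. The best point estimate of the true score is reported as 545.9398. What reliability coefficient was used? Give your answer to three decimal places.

T̂ = ρX + (1 − ρ)μ  ⇒  T̂ − μ = ρ(X − μ)
ρ = (T̂ − μ)/(X − μ) = (545.9398 − 507.4) / (577.6 − 507.4) = 38.5398 / 70.2 = 0.54900

0.549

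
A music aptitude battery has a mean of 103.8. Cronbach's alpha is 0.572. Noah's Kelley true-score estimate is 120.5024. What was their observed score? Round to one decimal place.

133.0

T̂ = ρX + (1 − ρ)μ  ⇒  X = (T̂ − (1 − ρ)μ) / ρ
X = (120.5024 − 0.428 × 103.8) / 0.572 = (120.5024 − 44.4264) / 0.572 = 76.0760 / 0.572 = 133.000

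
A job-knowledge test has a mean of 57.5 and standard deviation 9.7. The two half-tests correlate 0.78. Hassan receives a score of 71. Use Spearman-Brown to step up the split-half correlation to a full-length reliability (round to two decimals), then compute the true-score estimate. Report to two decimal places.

69.38

Spearman-Brown: ρ = 2r/(1 + r) = 2(0.78)/(1 + 0.78) = 1.560/1.78 = 0.8764 → 0.88
T̂ = 0.88(71) + 0.12(57.5) = 62.48 + 6.900 = 69.380 → 69.38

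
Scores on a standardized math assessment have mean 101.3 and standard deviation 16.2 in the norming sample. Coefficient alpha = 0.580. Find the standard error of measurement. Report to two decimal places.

SEM = SD · √(1 − ρ) = 16.2 × √0.420 = 16.2 × 0.6481 = 10.499

10.50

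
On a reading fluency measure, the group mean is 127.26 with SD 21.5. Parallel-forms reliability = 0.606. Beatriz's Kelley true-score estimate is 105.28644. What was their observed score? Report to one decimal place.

91.0

T̂ = ρX + (1 − ρ)μ  ⇒  X = (T̂ − (1 − ρ)μ) / ρ
X = (105.28644 − 0.394 × 127.26) / 0.606 = (105.28644 − 50.14044) / 0.606 = 55.14600 / 0.606 = 91.000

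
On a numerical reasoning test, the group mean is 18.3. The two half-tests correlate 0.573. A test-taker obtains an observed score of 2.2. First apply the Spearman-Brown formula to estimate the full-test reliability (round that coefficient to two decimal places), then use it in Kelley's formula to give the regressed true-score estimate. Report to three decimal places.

6.547

Spearman-Brown: ρ = 2r/(1 + r) = 2(0.573)/(1 + 0.573) = 1.1460/1.573 = 0.7285 → 0.73
T̂ = 0.73(2.2) + 0.27(18.3) = 1.606 + 4.941 = 6.5470 → 6.547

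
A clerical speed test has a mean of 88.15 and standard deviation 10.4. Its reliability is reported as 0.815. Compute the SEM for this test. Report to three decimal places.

SEM = SD · √(1 − ρ) = 10.4 × √0.185 = 10.4 × 0.4301 = 4.4732

4.473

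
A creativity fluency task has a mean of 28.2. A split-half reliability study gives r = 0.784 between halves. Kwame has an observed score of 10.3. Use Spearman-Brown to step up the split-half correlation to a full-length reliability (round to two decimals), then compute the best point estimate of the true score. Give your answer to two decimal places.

12.45

Spearman-Brown: ρ = 2r/(1 + r) = 2(0.784)/(1 + 0.784) = 1.5680/1.784 = 0.8789 → 0.88
T̂ = ρX + (1 − ρ)μ
  = 0.88 × 10.3 + 0.12 × 28.2
  = 9.064 + 3.384
  = 12.448
  ≈ 12.45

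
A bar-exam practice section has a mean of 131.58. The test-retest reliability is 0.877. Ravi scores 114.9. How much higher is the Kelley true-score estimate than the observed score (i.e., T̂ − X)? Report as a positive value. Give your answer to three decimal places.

2.052

T̂ = ρX + (1 − ρ)μ
  = 0.877 × 114.9 + 0.123 × 131.58
  = 100.7673 + 16.18434
  = 116.95164
  ≈ 116.9516
T̂ − X = 116.9516 − 114.9 = 2.0516 → 2.052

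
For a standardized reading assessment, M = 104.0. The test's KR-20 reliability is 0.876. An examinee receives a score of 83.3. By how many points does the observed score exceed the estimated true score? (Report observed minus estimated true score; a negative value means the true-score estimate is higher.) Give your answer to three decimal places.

T̂ = 0.876(83.3) + 0.124(104.0) = 72.9708 + 12.8960 = 85.86680 → 85.8668
X − T̂ = 83.3 − 85.8668 = -2.5668 → -2.567

-2.567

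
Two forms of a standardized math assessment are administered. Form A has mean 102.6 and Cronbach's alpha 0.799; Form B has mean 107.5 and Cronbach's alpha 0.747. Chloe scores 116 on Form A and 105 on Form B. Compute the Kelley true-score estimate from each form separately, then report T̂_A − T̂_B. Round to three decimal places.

7.674

T̂_A = 0.799(116) + 0.201(102.6) = 113.30660
T̂_B = 0.747(105) + 0.253(107.5) = 105.63250
T̂_A − T̂_B = 7.67410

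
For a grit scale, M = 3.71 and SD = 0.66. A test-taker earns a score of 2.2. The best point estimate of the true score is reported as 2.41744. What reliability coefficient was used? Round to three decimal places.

0.856

T̂ = ρX + (1 − ρ)μ  ⇒  T̂ − μ = ρ(X − μ)
ρ = (T̂ − μ)/(X − μ) = (2.41744 − 3.71) / (2.2 − 3.71) = -1.29256 / -1.51 = 0.85600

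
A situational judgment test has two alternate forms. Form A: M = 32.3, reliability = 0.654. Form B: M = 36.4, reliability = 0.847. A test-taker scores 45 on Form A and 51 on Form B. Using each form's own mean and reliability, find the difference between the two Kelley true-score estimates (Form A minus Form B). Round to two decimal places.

T̂_A = 0.654(45) + 0.346(32.3) = 40.6058
T̂_B = 0.847(51) + 0.153(36.4) = 48.7662
T̂_A − T̂_B = -8.1604

-8.16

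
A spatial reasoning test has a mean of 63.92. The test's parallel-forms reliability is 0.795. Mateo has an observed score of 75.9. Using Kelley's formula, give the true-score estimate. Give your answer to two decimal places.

T̂ = ρX + (1 − ρ)μ
  = 0.795 × 75.9 + 0.205 × 63.92
  = 60.3405 + 13.10360
  = 73.444
  ≈ 73.44

73.44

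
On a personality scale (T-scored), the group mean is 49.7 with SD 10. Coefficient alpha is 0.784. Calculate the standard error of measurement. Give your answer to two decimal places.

SEM = SD · √(1 − ρ) = 10 × √0.216 = 10 × 0.4648 = 4.648

4.65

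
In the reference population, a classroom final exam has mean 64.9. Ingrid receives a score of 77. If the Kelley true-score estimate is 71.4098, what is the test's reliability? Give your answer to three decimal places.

0.538

T̂ = ρX + (1 − ρ)μ  ⇒  T̂ − μ = ρ(X − μ)
ρ = (T̂ − μ)/(X − μ) = (71.4098 − 64.9) / (77 − 64.9) = 6.5098 / 12.1 = 0.53800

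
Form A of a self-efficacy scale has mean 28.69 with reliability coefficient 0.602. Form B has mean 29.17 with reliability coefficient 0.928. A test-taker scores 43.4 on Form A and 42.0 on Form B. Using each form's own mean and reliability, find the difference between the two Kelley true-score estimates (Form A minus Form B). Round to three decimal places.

T̂_A = 0.602(43.4) + 0.398(28.69) = 37.54542
T̂_B = 0.928(42.0) + 0.072(29.17) = 41.07624
T̂_A − T̂_B = -3.53082

-3.531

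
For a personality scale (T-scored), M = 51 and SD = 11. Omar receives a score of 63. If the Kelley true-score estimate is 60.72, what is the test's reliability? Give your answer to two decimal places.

T̂ = ρX + (1 − ρ)μ  ⇒  T̂ − μ = ρ(X − μ)
ρ = (T̂ − μ)/(X − μ) = (60.72 − 51) / (63 − 51) = 9.72 / 12.0 = 0.8100

0.81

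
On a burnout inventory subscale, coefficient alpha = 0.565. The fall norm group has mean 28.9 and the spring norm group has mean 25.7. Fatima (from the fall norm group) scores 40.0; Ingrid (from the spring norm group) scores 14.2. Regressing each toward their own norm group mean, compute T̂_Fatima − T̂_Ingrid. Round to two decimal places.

T̂_Fatima = 0.565(40.0) + 0.435(28.9) = 35.1715
T̂_Ingrid = 0.565(14.2) + 0.435(25.7) = 19.2025
Difference = 35.1715 − 19.2025 = 15.9690

15.97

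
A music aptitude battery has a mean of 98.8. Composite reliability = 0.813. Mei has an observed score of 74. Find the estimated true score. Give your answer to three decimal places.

T̂ = ρX + (1 − ρ)μ
  = 0.813 × 74 + 0.187 × 98.8
  = 60.162 + 18.4756
  = 78.6376
  ≈ 78.638

78.638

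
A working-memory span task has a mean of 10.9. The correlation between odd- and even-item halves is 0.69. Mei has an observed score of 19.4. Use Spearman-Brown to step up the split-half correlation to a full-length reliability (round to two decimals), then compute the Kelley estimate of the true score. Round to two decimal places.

Spearman-Brown: ρ = 2r/(1 + r) = 2(0.69)/(1 + 0.69) = 1.380/1.69 = 0.8166 → 0.82
T̂ = ρX + (1 − ρ)μ
  = 0.82 × 19.4 + 0.18 × 10.9
  = 15.908 + 1.962
  = 17.870
  ≈ 17.87

17.87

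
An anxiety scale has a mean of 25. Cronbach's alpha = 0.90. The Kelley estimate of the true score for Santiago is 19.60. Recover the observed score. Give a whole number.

19

T̂ = ρX + (1 − ρ)μ  ⇒  X = (T̂ − (1 − ρ)μ) / ρ
X = (19.60 − 0.10 × 25) / 0.90 = (19.60 − 2.50) / 0.90 = 17.10 / 0.90 = 19.00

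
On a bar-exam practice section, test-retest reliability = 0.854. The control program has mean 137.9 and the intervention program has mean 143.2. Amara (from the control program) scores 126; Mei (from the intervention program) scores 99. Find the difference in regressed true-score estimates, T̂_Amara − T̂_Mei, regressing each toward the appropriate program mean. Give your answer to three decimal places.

T̂_Amara = 0.854(126) + 0.146(137.9) = 127.73740
T̂_Mei = 0.854(99) + 0.146(143.2) = 105.45320
Difference = 127.73740 − 105.45320 = 22.28420

22.284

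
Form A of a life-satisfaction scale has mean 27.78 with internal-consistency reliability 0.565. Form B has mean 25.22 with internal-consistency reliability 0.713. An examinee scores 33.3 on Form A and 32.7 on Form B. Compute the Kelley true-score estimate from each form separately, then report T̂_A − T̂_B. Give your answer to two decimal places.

0.35

T̂_A = 0.565(33.3) + 0.435(27.78) = 30.8988
T̂_B = 0.713(32.7) + 0.287(25.22) = 30.5532
T̂_A − T̂_B = 0.3456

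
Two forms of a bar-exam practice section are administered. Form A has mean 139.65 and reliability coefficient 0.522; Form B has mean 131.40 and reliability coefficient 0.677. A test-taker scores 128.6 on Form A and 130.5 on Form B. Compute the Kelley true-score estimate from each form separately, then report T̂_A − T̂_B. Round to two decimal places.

3.09

T̂_A = 0.522(128.6) + 0.478(139.65) = 133.8819
T̂_B = 0.677(130.5) + 0.323(131.40) = 130.7907
T̂_A − T̂_B = 3.0912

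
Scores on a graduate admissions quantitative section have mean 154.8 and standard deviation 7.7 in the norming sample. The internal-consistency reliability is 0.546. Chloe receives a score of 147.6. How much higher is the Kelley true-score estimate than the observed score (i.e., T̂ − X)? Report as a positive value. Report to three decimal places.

3.269

Regress the observed score toward the mean by the unreliability: T̂ = 0.546·147.6 + 0.454·154.8 = 80.5896 + 70.2792 = 150.86880.
T̂ − X = 150.8688 − 147.6 = 3.2688 → 3.269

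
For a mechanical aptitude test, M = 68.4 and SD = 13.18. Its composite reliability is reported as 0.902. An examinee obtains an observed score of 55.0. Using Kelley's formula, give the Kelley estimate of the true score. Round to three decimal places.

T̂ = 0.902(55.0) + 0.098(68.4) = 49.6100 + 6.7032 = 56.3132 → 56.313

56.313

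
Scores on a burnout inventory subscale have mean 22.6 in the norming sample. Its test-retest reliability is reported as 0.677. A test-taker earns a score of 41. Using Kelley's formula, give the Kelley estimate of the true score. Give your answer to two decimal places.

35.06

Weight the observed score by reliability and the mean by (1 − reliability): T̂ = 0.677·41 + 0.323·22.6 = 27.757 + 7.2998 = 35.057.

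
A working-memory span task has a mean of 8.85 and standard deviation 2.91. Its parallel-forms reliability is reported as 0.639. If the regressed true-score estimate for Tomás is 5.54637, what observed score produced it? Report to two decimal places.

T̂ = ρX + (1 − ρ)μ  ⇒  X = (T̂ − (1 − ρ)μ) / ρ
X = (5.54637 − 0.361 × 8.85) / 0.639 = (5.54637 − 3.19485) / 0.639 = 2.35152 / 0.639 = 3.6800

3.68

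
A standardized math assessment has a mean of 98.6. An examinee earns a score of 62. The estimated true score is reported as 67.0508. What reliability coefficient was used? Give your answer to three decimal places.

T̂ = ρX + (1 − ρ)μ  ⇒  T̂ − μ = ρ(X − μ)
ρ = (T̂ − μ)/(X − μ) = (67.0508 − 98.6) / (62 − 98.6) = -31.5492 / -36.6 = 0.86200

0.862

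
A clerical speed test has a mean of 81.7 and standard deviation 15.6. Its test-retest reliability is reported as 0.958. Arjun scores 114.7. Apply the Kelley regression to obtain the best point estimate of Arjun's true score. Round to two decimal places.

T̂ = 0.958(114.7) + 0.042(81.7) = 109.8826 + 3.4314 = 113.314 → 113.31

113.31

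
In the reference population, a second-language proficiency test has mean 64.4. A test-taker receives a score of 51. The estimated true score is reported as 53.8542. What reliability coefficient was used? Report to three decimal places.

0.787

T̂ = ρX + (1 − ρ)μ  ⇒  T̂ − μ = ρ(X − μ)
ρ = (T̂ − μ)/(X − μ) = (53.8542 − 64.4) / (51 − 64.4) = -10.5458 / -13.4 = 0.78700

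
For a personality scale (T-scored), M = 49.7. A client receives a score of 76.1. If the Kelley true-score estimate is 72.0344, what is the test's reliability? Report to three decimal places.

T̂ = ρX + (1 − ρ)μ  ⇒  T̂ − μ = ρ(X − μ)
ρ = (T̂ − μ)/(X − μ) = (72.0344 − 49.7) / (76.1 − 49.7) = 22.3344 / 26.4 = 0.84600

0.846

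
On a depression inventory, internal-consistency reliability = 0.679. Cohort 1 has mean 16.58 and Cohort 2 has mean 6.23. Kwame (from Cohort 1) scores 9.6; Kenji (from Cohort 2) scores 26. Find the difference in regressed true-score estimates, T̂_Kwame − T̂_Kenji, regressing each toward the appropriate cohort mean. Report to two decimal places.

-7.81

T̂_Kwame = 0.679(9.6) + 0.321(16.58) = 11.8406
T̂_Kenji = 0.679(26) + 0.321(6.23) = 19.6538
Difference = 11.8406 − 19.6538 = -7.8133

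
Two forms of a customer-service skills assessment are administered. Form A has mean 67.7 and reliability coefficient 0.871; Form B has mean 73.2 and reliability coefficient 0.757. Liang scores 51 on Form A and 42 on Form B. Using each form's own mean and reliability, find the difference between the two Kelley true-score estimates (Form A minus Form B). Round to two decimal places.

T̂_A = 0.871(51) + 0.129(67.7) = 53.1543
T̂_B = 0.757(42) + 0.243(73.2) = 49.5816
T̂_A − T̂_B = 3.5727

3.57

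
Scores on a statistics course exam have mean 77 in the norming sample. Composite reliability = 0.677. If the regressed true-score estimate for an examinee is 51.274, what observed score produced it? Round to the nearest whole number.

39

T̂ = ρX + (1 − ρ)μ  ⇒  X = (T̂ − (1 − ρ)μ) / ρ
X = (51.274 − 0.323 × 77) / 0.677 = (51.274 − 24.871) / 0.677 = 26.403 / 0.677 = 39.00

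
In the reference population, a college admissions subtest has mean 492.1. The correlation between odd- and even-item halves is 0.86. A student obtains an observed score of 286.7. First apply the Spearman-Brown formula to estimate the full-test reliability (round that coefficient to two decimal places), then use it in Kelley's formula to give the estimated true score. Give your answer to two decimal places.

303.13

Spearman-Brown: ρ = 2r/(1 + r) = 2(0.86)/(1 + 0.86) = 1.720/1.86 = 0.9247 → 0.92
T̂ = ρX + (1 − ρ)μ
  = 0.92 × 286.7 + 0.08 × 492.1
  = 263.764 + 39.368
  = 303.132
  ≈ 303.13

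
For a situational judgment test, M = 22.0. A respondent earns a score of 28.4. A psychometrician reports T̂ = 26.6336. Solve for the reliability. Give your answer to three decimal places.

T̂ = ρX + (1 − ρ)μ  ⇒  T̂ − μ = ρ(X − μ)
ρ = (T̂ − μ)/(X − μ) = (26.6336 − 22.0) / (28.4 − 22.0) = 4.6336 / 6.4 = 0.72400

0.724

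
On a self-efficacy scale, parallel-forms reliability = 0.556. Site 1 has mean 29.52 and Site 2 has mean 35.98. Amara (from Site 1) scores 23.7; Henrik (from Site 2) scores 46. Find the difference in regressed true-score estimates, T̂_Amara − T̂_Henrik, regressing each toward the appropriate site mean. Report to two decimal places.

T̂_Amara = 0.556(23.7) + 0.444(29.52) = 26.2841
T̂_Henrik = 0.556(46) + 0.444(35.98) = 41.5511
Difference = 26.2841 − 41.5511 = -15.2670

-15.27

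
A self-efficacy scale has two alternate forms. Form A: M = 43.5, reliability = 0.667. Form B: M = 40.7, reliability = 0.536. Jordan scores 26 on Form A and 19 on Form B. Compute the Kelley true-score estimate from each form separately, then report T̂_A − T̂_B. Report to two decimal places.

T̂_A = 0.667(26) + 0.333(43.5) = 31.8275
T̂_B = 0.536(19) + 0.464(40.7) = 29.0688
T̂_A − T̂_B = 2.7587

2.76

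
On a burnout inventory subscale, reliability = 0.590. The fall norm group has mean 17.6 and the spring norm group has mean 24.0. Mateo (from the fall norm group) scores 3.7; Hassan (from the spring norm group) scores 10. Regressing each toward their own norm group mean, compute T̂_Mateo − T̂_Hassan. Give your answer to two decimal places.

T̂_Mateo = 0.590(3.7) + 0.410(17.6) = 9.3990
T̂_Hassan = 0.590(10) + 0.410(24.0) = 15.7400
Difference = 9.3990 − 15.7400 = -6.3410

-6.34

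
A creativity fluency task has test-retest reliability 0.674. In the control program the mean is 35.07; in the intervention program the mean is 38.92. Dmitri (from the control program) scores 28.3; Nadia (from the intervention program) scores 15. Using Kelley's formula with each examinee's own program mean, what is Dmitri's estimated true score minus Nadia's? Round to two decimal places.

7.71

T̂_Dmitri = 0.674(28.3) + 0.326(35.07) = 30.5070
T̂_Nadia = 0.674(15) + 0.326(38.92) = 22.7979
Difference = 30.5070 − 22.7979 = 7.7091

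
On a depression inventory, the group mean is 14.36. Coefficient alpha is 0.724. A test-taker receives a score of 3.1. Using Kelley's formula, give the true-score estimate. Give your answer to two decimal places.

T̂ = 0.724(3.1) + 0.276(14.36) = 2.2444 + 3.96336 = 6.208 → 6.21

6.21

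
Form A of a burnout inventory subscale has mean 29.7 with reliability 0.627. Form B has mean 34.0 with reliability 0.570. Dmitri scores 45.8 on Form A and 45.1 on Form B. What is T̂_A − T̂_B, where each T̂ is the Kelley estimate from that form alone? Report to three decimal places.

-0.532

T̂_A = 0.627(45.8) + 0.373(29.7) = 39.79470
T̂_B = 0.570(45.1) + 0.430(34.0) = 40.32700
T̂_A − T̂_B = -0.53230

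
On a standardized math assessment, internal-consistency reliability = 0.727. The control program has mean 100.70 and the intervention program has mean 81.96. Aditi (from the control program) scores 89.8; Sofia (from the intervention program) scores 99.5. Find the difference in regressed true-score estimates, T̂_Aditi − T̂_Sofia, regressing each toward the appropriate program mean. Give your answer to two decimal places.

T̂_Aditi = 0.727(89.8) + 0.273(100.70) = 92.7757
T̂_Sofia = 0.727(99.5) + 0.273(81.96) = 94.7116
Difference = 92.7757 − 94.7116 = -1.9359

-1.94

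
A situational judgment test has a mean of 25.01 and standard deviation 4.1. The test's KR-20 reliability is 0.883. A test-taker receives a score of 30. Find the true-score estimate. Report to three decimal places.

29.416

T̂ = 0.883(30) + 0.117(25.01) = 26.490 + 2.92617 = 29.4162 → 29.416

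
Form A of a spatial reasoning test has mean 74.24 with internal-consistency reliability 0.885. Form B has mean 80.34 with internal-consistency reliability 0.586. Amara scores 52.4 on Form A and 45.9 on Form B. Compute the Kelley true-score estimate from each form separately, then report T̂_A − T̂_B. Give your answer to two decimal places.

-5.25

T̂_A = 0.885(52.4) + 0.115(74.24) = 54.9116
T̂_B = 0.586(45.9) + 0.414(80.34) = 60.1582
T̂_A − T̂_B = -5.2466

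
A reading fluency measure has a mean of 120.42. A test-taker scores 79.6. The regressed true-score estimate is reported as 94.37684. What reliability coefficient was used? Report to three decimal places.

0.638

T̂ = ρX + (1 − ρ)μ  ⇒  T̂ − μ = ρ(X − μ)
ρ = (T̂ − μ)/(X − μ) = (94.37684 − 120.42) / (79.6 − 120.42) = -26.04316 / -40.82 = 0.63800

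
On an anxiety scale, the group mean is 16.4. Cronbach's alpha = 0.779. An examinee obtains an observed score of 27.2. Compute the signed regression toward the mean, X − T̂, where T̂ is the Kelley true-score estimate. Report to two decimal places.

Regress the observed score toward the mean by the unreliability: T̂ = 0.779·27.2 + 0.221·16.4 = 21.1888 + 3.6244 = 24.8132.
X − T̂ = 27.2 − 24.813 = 2.387 → 2.39

2.39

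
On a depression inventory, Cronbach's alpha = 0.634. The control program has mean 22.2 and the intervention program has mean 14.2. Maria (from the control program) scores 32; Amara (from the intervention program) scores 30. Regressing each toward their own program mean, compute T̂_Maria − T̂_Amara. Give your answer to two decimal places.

T̂_Maria = 0.634(32) + 0.366(22.2) = 28.4132
T̂_Amara = 0.634(30) + 0.366(14.2) = 24.2172
Difference = 28.4132 − 24.2172 = 4.1960

4.20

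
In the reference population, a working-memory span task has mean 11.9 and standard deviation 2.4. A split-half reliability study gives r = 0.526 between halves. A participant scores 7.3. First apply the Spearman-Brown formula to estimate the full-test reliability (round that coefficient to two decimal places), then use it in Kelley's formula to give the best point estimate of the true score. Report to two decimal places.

Spearman-Brown: ρ = 2r/(1 + r) = 2(0.526)/(1 + 0.526) = 1.0520/1.526 = 0.6894 → 0.69
Regress the observed score toward the mean by the unreliability: T̂ = 0.69·7.3 + 0.31·11.9 = 5.037 + 3.689 = 8.726.

8.73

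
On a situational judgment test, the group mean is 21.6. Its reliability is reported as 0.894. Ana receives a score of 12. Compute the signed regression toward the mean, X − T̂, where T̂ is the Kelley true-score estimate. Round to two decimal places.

T̂ = ρX + (1 − ρ)μ
  = 0.894 × 12 + 0.106 × 21.6
  = 10.728 + 2.2896
  = 13.0176
  ≈ 13.018
X − T̂ = 12 − 13.018 = -1.018 → -1.02

-1.02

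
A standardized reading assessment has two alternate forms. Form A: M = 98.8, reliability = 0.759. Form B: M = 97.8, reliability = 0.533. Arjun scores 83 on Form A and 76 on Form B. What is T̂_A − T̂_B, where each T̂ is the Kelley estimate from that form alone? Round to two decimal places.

T̂_A = 0.759(83) + 0.241(98.8) = 86.8078
T̂_B = 0.533(76) + 0.467(97.8) = 86.1806
T̂_A − T̂_B = 0.6272

0.63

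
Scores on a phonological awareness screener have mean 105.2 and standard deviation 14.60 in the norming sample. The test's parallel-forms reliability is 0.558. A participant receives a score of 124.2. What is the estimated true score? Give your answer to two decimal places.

T̂ = 0.558(124.2) + 0.442(105.2) = 69.3036 + 46.4984 = 115.802 → 115.80

115.80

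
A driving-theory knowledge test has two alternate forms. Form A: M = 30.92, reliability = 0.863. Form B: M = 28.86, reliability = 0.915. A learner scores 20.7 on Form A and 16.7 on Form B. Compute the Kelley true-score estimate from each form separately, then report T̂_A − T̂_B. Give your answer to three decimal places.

T̂_A = 0.863(20.7) + 0.137(30.92) = 22.10014
T̂_B = 0.915(16.7) + 0.085(28.86) = 17.73360
T̂_A − T̂_B = 4.36654

4.367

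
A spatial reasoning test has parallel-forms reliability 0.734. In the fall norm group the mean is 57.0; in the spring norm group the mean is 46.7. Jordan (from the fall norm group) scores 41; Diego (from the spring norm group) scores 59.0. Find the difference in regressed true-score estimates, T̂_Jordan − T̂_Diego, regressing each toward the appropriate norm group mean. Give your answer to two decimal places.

-10.47

T̂_Jordan = 0.734(41) + 0.266(57.0) = 45.2560
T̂_Diego = 0.734(59.0) + 0.266(46.7) = 55.7282
Difference = 45.2560 − 55.7282 = -10.4722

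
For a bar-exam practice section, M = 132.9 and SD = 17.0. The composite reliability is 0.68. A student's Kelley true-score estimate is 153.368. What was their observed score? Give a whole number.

T̂ = ρX + (1 − ρ)μ  ⇒  X = (T̂ − (1 − ρ)μ) / ρ
X = (153.368 − 0.32 × 132.9) / 0.68 = (153.368 − 42.528) / 0.68 = 110.840 / 0.68 = 163.00

163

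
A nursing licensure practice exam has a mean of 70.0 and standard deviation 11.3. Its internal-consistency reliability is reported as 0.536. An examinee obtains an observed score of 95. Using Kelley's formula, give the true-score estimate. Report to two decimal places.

T̂ = ρX + (1 − ρ)μ
  = 0.536 × 95 + 0.464 × 70.0
  = 50.920 + 32.4800
  = 83.400
  ≈ 83.40

83.40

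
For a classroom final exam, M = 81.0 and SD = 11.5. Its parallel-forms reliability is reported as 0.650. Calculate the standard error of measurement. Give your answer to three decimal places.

SEM = SD · √(1 − ρ) = 11.5 × √0.350 = 11.5 × 0.5916 = 6.8035

6.803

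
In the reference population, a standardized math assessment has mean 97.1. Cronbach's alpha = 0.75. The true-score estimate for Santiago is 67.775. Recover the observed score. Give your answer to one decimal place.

58.0

T̂ = ρX + (1 − ρ)μ  ⇒  X = (T̂ − (1 − ρ)μ) / ρ
X = (67.775 − 0.25 × 97.1) / 0.75 = (67.775 − 24.275) / 0.75 = 43.500 / 0.75 = 58.000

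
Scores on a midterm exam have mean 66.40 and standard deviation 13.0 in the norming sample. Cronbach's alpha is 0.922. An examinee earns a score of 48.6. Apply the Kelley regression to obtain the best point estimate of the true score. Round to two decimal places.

T̂ = ρX + (1 − ρ)μ
  = 0.922 × 48.6 + 0.078 × 66.40
  = 44.8092 + 5.17920
  = 49.988
  ≈ 49.99

49.99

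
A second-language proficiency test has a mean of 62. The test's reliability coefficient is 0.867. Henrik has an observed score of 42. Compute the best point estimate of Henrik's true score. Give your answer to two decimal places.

44.66

Weight the observed score by reliability and the mean by (1 − reliability): T̂ = 0.867·42 + 0.133·62 = 36.414 + 8.246 = 44.660.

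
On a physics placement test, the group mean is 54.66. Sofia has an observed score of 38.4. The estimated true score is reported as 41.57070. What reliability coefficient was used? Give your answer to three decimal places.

0.805

T̂ = ρX + (1 − ρ)μ  ⇒  T̂ − μ = ρ(X − μ)
ρ = (T̂ − μ)/(X − μ) = (41.57070 − 54.66) / (38.4 − 54.66) = -13.08930 / -16.26 = 0.80500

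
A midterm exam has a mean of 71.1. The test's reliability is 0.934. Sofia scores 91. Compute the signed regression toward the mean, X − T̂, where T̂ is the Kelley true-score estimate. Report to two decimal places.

T̂ = 0.934(91) + 0.066(71.1) = 84.994 + 4.6926 = 89.6866 → 89.687
X − T̂ = 91 − 89.687 = 1.313 → 1.31

1.31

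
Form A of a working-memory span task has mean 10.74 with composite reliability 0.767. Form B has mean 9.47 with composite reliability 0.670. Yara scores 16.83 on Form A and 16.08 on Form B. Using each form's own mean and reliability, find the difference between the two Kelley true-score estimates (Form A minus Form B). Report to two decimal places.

1.51

T̂_A = 0.767(16.83) + 0.233(10.74) = 15.4110
T̂_B = 0.670(16.08) + 0.330(9.47) = 13.8987
T̂_A − T̂_B = 1.5123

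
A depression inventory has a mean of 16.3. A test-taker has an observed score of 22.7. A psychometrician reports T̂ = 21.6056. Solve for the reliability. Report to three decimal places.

0.829

T̂ = ρX + (1 − ρ)μ  ⇒  T̂ − μ = ρ(X − μ)
ρ = (T̂ − μ)/(X − μ) = (21.6056 − 16.3) / (22.7 − 16.3) = 5.3056 / 6.4 = 0.82900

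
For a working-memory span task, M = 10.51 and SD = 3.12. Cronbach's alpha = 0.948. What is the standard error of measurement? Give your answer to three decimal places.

SEM = SD · √(1 − ρ) = 3.12 × √0.052 = 3.12 × 0.2280 = 0.7115

0.711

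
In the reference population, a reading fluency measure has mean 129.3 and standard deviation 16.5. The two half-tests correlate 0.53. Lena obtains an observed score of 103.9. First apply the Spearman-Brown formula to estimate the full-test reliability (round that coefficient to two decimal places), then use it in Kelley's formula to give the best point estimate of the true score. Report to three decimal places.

Spearman-Brown: ρ = 2r/(1 + r) = 2(0.53)/(1 + 0.53) = 1.060/1.53 = 0.6928 → 0.69
T̂ = 0.69(103.9) + 0.31(129.3) = 71.691 + 40.083 = 111.7740 → 111.774

111.774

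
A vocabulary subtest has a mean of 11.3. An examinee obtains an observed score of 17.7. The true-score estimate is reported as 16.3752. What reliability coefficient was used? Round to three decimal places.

T̂ = ρX + (1 − ρ)μ  ⇒  T̂ − μ = ρ(X − μ)
ρ = (T̂ − μ)/(X − μ) = (16.3752 − 11.3) / (17.7 − 11.3) = 5.0752 / 6.4 = 0.79300

0.793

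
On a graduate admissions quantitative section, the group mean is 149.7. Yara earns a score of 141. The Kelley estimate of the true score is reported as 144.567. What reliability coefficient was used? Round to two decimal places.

0.59

T̂ = ρX + (1 − ρ)μ  ⇒  T̂ − μ = ρ(X − μ)
ρ = (T̂ − μ)/(X − μ) = (144.567 − 149.7) / (141 − 149.7) = -5.133 / -8.7 = 0.5900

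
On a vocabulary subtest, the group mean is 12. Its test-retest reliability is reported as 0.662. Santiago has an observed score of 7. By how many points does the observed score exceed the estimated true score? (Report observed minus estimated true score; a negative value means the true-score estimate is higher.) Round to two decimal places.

T̂ = ρX + (1 − ρ)μ
  = 0.662 × 7 + 0.338 × 12
  = 4.634 + 4.056
  = 8.6900
  ≈ 8.690
X − T̂ = 7 − 8.690 = -1.690 → -1.69

-1.69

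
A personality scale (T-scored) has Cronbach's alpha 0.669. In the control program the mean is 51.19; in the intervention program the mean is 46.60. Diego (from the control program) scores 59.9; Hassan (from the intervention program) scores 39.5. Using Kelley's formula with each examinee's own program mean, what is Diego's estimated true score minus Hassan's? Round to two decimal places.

T̂_Diego = 0.669(59.9) + 0.331(51.19) = 57.0170
T̂_Hassan = 0.669(39.5) + 0.331(46.60) = 41.8501
Difference = 57.0170 − 41.8501 = 15.1669

15.17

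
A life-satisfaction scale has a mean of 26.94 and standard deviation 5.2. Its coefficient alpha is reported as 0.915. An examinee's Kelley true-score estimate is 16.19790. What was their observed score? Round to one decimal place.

15.2

T̂ = ρX + (1 − ρ)μ  ⇒  X = (T̂ − (1 − ρ)μ) / ρ
X = (16.19790 − 0.085 × 26.94) / 0.915 = (16.19790 − 2.28990) / 0.915 = 13.90800 / 0.915 = 15.200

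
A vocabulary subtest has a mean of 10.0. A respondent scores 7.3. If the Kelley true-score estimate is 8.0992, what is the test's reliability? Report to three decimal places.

0.704

T̂ = ρX + (1 − ρ)μ  ⇒  T̂ − μ = ρ(X − μ)
ρ = (T̂ − μ)/(X − μ) = (8.0992 − 10.0) / (7.3 − 10.0) = -1.9008 / -2.7 = 0.70400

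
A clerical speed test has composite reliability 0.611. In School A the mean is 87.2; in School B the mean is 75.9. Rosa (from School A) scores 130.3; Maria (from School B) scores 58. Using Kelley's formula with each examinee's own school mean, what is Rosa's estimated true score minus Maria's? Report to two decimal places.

T̂_Rosa = 0.611(130.3) + 0.389(87.2) = 113.5341
T̂_Maria = 0.611(58) + 0.389(75.9) = 64.9631
Difference = 113.5341 − 64.9631 = 48.5710

48.57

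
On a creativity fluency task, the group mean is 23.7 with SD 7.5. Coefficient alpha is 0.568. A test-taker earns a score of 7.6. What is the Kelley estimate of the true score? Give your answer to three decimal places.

T̂ = ρX + (1 − ρ)μ
  = 0.568 × 7.6 + 0.432 × 23.7
  = 4.3168 + 10.2384
  = 14.5552
  ≈ 14.555

14.555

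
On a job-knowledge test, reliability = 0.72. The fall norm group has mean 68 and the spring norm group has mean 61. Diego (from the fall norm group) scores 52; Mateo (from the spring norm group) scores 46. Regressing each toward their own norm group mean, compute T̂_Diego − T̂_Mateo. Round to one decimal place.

6.3

T̂_Diego = 0.72(52) + 0.28(68) = 56.480
T̂_Mateo = 0.72(46) + 0.28(61) = 50.200
Difference = 56.480 − 50.200 = 6.280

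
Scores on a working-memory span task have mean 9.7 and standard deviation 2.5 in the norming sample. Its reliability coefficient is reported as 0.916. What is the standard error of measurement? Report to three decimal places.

SEM = SD · √(1 − ρ) = 2.5 × √0.084 = 2.5 × 0.2898 = 0.7246

0.725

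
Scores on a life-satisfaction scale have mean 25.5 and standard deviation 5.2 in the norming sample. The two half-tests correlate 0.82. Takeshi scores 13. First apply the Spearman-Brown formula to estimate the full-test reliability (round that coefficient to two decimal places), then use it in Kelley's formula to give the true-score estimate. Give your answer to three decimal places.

Spearman-Brown: ρ = 2r/(1 + r) = 2(0.82)/(1 + 0.82) = 1.640/1.82 = 0.9011 → 0.90
T̂ = ρX + (1 − ρ)μ
  = 0.90 × 13 + 0.10 × 25.5
  = 11.70 + 2.550
  = 14.2500
  ≈ 14.250

14.250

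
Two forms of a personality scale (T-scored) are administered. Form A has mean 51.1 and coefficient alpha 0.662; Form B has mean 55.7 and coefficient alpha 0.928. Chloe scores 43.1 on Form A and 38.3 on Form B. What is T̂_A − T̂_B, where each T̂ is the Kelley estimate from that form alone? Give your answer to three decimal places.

T̂_A = 0.662(43.1) + 0.338(51.1) = 45.80400
T̂_B = 0.928(38.3) + 0.072(55.7) = 39.55280
T̂_A − T̂_B = 6.25120

6.251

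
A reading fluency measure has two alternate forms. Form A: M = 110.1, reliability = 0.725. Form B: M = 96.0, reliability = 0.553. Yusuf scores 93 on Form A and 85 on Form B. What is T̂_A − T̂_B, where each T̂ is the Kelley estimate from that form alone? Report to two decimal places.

T̂_A = 0.725(93) + 0.275(110.1) = 97.7025
T̂_B = 0.553(85) + 0.447(96.0) = 89.9170
T̂_A − T̂_B = 7.7855

7.79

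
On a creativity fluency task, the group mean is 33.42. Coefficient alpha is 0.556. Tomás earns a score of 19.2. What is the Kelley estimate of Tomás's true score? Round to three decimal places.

T̂ = ρX + (1 − ρ)μ
  = 0.556 × 19.2 + 0.444 × 33.42
  = 10.6752 + 14.83848
  = 25.5137
  ≈ 25.514

25.514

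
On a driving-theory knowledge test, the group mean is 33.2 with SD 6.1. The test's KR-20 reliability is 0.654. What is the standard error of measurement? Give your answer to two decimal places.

SEM = SD · √(1 − ρ) = 6.1 × √0.346 = 6.1 × 0.5882 = 3.588

3.59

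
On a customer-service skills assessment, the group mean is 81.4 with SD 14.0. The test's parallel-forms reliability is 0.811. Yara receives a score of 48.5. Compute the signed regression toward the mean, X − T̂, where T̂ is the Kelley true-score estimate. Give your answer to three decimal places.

T̂ = 0.811(48.5) + 0.189(81.4) = 39.3335 + 15.3846 = 54.71810 → 54.7181
X − T̂ = 48.5 − 54.7181 = -6.2181 → -6.218

-6.218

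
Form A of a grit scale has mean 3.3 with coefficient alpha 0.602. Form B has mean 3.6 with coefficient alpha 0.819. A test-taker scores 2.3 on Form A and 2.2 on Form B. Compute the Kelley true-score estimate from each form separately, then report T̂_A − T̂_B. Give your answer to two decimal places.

0.24

T̂_A = 0.602(2.3) + 0.398(3.3) = 2.6980
T̂_B = 0.819(2.2) + 0.181(3.6) = 2.4534
T̂_A − T̂_B = 0.2446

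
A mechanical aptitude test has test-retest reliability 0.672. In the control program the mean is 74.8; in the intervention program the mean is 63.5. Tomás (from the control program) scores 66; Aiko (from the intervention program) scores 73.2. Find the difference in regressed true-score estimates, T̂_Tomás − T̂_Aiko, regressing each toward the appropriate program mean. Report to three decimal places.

T̂_Tomás = 0.672(66) + 0.328(74.8) = 68.88640
T̂_Aiko = 0.672(73.2) + 0.328(63.5) = 70.01840
Difference = 68.88640 − 70.01840 = -1.13200

-1.132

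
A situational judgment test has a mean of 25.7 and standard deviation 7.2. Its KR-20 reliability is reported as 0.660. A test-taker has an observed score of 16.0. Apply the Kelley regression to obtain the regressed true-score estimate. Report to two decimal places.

19.30

Weight the observed score by reliability and the mean by (1 − reliability): T̂ = 0.660·16.0 + 0.340·25.7 = 10.5600 + 8.7380 = 19.298.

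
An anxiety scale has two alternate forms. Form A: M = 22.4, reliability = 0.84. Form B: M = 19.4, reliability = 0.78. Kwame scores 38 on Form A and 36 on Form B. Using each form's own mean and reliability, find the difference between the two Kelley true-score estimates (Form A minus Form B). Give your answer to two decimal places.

3.16

T̂_A = 0.84(38) + 0.16(22.4) = 35.5040
T̂_B = 0.78(36) + 0.22(19.4) = 32.3480
T̂_A − T̂_B = 3.1560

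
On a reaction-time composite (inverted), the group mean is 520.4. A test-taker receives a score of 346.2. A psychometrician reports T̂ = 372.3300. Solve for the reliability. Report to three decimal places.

0.850

T̂ = ρX + (1 − ρ)μ  ⇒  T̂ − μ = ρ(X − μ)
ρ = (T̂ − μ)/(X − μ) = (372.3300 − 520.4) / (346.2 − 520.4) = -148.0700 / -174.2 = 0.85000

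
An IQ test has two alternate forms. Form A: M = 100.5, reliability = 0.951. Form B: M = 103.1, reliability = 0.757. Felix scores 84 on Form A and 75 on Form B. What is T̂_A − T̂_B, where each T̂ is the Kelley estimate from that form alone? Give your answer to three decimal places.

T̂_A = 0.951(84) + 0.049(100.5) = 84.80850
T̂_B = 0.757(75) + 0.243(103.1) = 81.82830
T̂_A − T̂_B = 2.98020

2.980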